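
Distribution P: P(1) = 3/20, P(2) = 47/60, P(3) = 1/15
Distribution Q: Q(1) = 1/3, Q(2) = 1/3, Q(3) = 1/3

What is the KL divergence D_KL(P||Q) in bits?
0.6380 bits

D_KL(P||Q) = Σ P(x) log₂(P(x)/Q(x))

Computing term by term:
  P(1)·log₂(P(1)/Q(1)) = (3/20)·log₂((3/20)/(1/3)) = -0.17280
  P(2)·log₂(P(2)/Q(2)) = (47/60)·log₂((47/60)/(1/3)) = 0.96558
  P(3)·log₂(P(3)/Q(3)) = (1/15)·log₂((1/15)/(1/3)) = -0.15480

D_KL(P||Q) = -0.17280 + 0.96558 - 0.15480 = 0.63798 ≈ 0.6380 bits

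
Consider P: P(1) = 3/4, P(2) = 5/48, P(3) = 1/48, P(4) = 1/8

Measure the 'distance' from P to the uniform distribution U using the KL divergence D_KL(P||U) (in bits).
0.8575 bits

U(i) = 1/4 for all i

D_KL(P||U) = Σ P(x) log₂(P(x) / (1/4))
           = Σ P(x) log₂(P(x)) + log₂(4)
           = log₂(4) - H(P)

H(P) = -Σ P(x) log₂(P(x)):
  -P(1)·log₂(P(1)) = -(3/4)·log₂(3/4) = 0.31128
  -P(2)·log₂(P(2)) = -(5/48)·log₂(5/48) = 0.33990
  -P(3)·log₂(P(3)) = -(1/48)·log₂(1/48) = 0.11635
  -P(4)·log₂(P(4)) = -(1/8)·log₂(1/8) = 0.37500
H(P) = 0.31128 + 0.33990 + 0.11635 + 0.37500 = 1.14253 bits

log₂(4) = 2.00000 bits

D_KL(P||U) = 2.00000 - 1.14253 = 0.85747 ≈ 0.8575 bits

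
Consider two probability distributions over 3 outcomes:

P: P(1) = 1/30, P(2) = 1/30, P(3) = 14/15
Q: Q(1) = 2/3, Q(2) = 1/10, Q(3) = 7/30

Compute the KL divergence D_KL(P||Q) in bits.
1.6698 bits

D_KL(P||Q) = Σ P(x) log₂(P(x)/Q(x))

Computing term by term:
  P(1)·log₂(P(1)/Q(1)) = (1/30)·log₂((1/30)/(2/3)) = -0.14406
  P(2)·log₂(P(2)/Q(2)) = (1/30)·log₂((1/30)/(1/10)) = -0.05283
  P(3)·log₂(P(3)/Q(3)) = (14/15)·log₂((14/15)/(7/30)) = 1.86667

D_KL(P||Q) = -0.14406 - 0.05283 + 1.86667 = 1.66978 ≈ 1.6698 bits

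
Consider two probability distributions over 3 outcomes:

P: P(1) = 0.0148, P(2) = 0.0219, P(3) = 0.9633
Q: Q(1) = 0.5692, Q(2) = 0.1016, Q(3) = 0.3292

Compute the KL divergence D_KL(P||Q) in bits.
1.3658 bits

D_KL(P||Q) = Σ P(x) log₂(P(x)/Q(x))

Computing term by term:
  P(1)·log₂(P(1)/Q(1)) = 0.0148·log₂(0.0148/0.5692) = -0.07793
  P(2)·log₂(P(2)/Q(2)) = 0.0219·log₂(0.0219/0.1016) = -0.04848
  P(3)·log₂(P(3)/Q(3)) = 0.9633·log₂(0.9633/0.3292) = 1.49217

D_KL(P||Q) = -0.07793 - 0.04848 + 1.49217 = 1.36576 ≈ 1.3658 bits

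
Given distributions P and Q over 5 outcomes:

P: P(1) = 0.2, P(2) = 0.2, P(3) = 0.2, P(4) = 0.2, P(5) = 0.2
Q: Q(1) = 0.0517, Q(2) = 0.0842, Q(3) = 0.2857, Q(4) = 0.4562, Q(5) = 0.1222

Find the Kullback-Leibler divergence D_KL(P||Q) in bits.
0.4413 bits

D_KL(P||Q) = Σ P(x) log₂(P(x)/Q(x))

Computing term by term:
  P(1)·log₂(P(1)/Q(1)) = 0.2·log₂(0.2/0.0517) = 0.39035
  P(2)·log₂(P(2)/Q(2)) = 0.2·log₂(0.2/0.0842) = 0.24962
  P(3)·log₂(P(3)/Q(3)) = 0.2·log₂(0.2/0.2857) = -0.10290
  P(4)·log₂(P(4)/Q(4)) = 0.2·log₂(0.2/0.4562) = -0.23793
  P(5)·log₂(P(5)/Q(5)) = 0.2·log₂(0.2/0.1222) = 0.14215

D_KL(P||Q) = 0.39035 + 0.24962 - 0.10290 - 0.23793 + 0.14215 = 0.44129 ≈ 0.4413 bits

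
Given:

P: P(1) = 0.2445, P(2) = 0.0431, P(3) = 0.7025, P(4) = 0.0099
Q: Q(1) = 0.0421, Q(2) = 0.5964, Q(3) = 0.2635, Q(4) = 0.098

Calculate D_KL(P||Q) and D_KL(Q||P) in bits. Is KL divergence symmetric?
D_KL(P||Q) = 1.4182 bits, D_KL(Q||P) = 2.1052 bits. No, KL divergence is not symmetric.

D_KL(P||Q) = Σ P(x) log₂(P(x)/Q(x))

Computing term by term:
  P(1)·log₂(P(1)/Q(1)) = 0.2445·log₂(0.2445/0.0421) = 0.62053
  P(2)·log₂(P(2)/Q(2)) = 0.0431·log₂(0.0431/0.5964) = -0.16337
  P(3)·log₂(P(3)/Q(3)) = 0.7025·log₂(0.7025/0.2635) = 0.99382
  P(4)·log₂(P(4)/Q(4)) = 0.0099·log₂(0.0099/0.098) = -0.03274

D_KL(P||Q) = 0.62053 - 0.16337 + 0.99382 - 0.03274 = 1.41824 ≈ 1.4182 bits

D_KL(Q||P) = Σ Q(x) log₂(Q(x)/P(x))

Computing term by term:
  Q(1)·log₂(Q(1)/P(1)) = 0.0421·log₂(0.0421/0.2445) = -0.10685
  Q(2)·log₂(Q(2)/P(2)) = 0.5964·log₂(0.5964/0.0431) = 2.26067
  Q(3)·log₂(Q(3)/P(3)) = 0.2635·log₂(0.2635/0.7025) = -0.37277
  Q(4)·log₂(Q(4)/P(4)) = 0.098·log₂(0.098/0.0099) = 0.32411

D_KL(Q||P) = -0.10685 + 2.26067 - 0.37277 + 0.32411 = 2.10516 ≈ 2.1052 bits

These are NOT equal (difference: 0.6870 bits). KL divergence is asymmetric: D_KL(P||Q) ≠ D_KL(Q||P) in general.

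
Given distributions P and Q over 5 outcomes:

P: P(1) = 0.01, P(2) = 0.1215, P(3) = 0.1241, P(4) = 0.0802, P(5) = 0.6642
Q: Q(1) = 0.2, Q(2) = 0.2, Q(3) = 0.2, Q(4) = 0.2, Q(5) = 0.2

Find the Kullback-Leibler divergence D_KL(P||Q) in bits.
0.8284 bits

D_KL(P||Q) = Σ P(x) log₂(P(x)/Q(x))

Computing term by term:
  P(1)·log₂(P(1)/Q(1)) = 0.01·log₂(0.01/0.2) = -0.04322
  P(2)·log₂(P(2)/Q(2)) = 0.1215·log₂(0.1215/0.2) = -0.08736
  P(3)·log₂(P(3)/Q(3)) = 0.1241·log₂(0.1241/0.2) = -0.08544
  P(4)·log₂(P(4)/Q(4)) = 0.0802·log₂(0.0802/0.2) = -0.10573
  P(5)·log₂(P(5)/Q(5)) = 0.6642·log₂(0.6642/0.2) = 1.15014

D_KL(P||Q) = -0.04322 - 0.08736 - 0.08544 - 0.10573 + 1.15014 = 0.82839 ≈ 0.8284 bits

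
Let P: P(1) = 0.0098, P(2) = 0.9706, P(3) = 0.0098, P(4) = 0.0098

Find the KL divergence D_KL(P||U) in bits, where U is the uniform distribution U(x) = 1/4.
1.7620 bits

U(i) = 1/4 for all i

D_KL(P||U) = Σ P(x) log₂(P(x) / (1/4))
           = Σ P(x) log₂(P(x)) + log₂(4)
           = log₂(4) - H(P)

H(P) = -Σ P(x) log₂(P(x)):
  -P(1)·log₂(P(1)) = -(0.0098)·log₂(0.0098) = 0.06540
  -P(2)·log₂(P(2)) = -(0.9706)·log₂(0.9706) = 0.04179
  -P(3)·log₂(P(3)) = -(0.0098)·log₂(0.0098) = 0.06540
  -P(4)·log₂(P(4)) = -(0.0098)·log₂(0.0098) = 0.06540
H(P) = 0.06540 + 0.04179 + 0.06540 + 0.06540 = 0.23799 bits

log₂(4) = 2.00000 bits

D_KL(P||U) = 2.00000 - 0.23799 = 1.76201 ≈ 1.7620 bits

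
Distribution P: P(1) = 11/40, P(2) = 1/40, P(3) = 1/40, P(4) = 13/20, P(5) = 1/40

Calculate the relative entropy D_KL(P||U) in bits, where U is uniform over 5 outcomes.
1.0066 bits

U(i) = 1/5 for all i

D_KL(P||U) = Σ P(x) log₂(P(x) / (1/5))
           = Σ P(x) log₂(P(x)) + log₂(5)
           = log₂(5) - H(P)

H(P) = -Σ P(x) log₂(P(x)):
  -P(1)·log₂(P(1)) = -(11/40)·log₂(11/40) = 0.51219
  -P(2)·log₂(P(2)) = -(1/40)·log₂(1/40) = 0.13305
  -P(3)·log₂(P(3)) = -(1/40)·log₂(1/40) = 0.13305
  -P(4)·log₂(P(4)) = -(13/20)·log₂(13/20) = 0.40397
  -P(5)·log₂(P(5)) = -(1/40)·log₂(1/40) = 0.13305
H(P) = 0.51219 + 0.13305 + 0.13305 + 0.40397 + 0.13305 = 1.31531 bits

log₂(5) = 2.32193 bits

D_KL(P||U) = 2.32193 - 1.31531 = 1.00662 ≈ 1.0066 bits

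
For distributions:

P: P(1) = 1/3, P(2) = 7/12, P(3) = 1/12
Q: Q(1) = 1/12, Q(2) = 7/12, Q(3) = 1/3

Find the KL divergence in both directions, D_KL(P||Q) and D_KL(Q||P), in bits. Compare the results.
D_KL(P||Q) = 0.5000 bits, D_KL(Q||P) = 0.5000 bits. The two directions give exactly the same value for this pair.

D_KL(P||Q) = Σ P(x) log₂(P(x)/Q(x))

Computing term by term:
  P(1)·log₂(P(1)/Q(1)) = (1/3)·log₂((1/3)/(1/12)) = 0.66667
  P(2)·log₂(P(2)/Q(2)) = (7/12)·log₂((7/12)/(7/12)) = 0.00000
  P(3)·log₂(P(3)/Q(3)) = (1/12)·log₂((1/12)/(1/3)) = -0.16667

D_KL(P||Q) = 0.66667 + 0.00000 - 0.16667 = 0.50000 ≈ 0.5000 bits

D_KL(Q||P) = Σ Q(x) log₂(Q(x)/P(x))

Computing term by term:
  Q(1)·log₂(Q(1)/P(1)) = (1/12)·log₂((1/12)/(1/3)) = -0.16667
  Q(2)·log₂(Q(2)/P(2)) = (7/12)·log₂((7/12)/(7/12)) = 0.00000
  Q(3)·log₂(Q(3)/P(3)) = (1/3)·log₂((1/3)/(1/12)) = 0.66667

D_KL(Q||P) = -0.16667 + 0.00000 + 0.66667 = 0.50000 ≈ 0.5000 bits

These ARE equal here. Q is P with outcomes relabeled (Q(1) = P(3), Q(3) = P(1)) by a relabeling that is its own inverse, so the two sums contain exactly the same terms in a different order. This is a special case — KL divergence is not symmetric in general: D_KL(P||Q) ≠ D_KL(Q||P) for most P, Q.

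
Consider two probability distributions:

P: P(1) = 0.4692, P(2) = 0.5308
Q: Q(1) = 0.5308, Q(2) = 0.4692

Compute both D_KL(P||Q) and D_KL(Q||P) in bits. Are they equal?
D_KL(P||Q) = 0.0110 bits, D_KL(Q||P) = 0.0110 bits. Yes, in this case they are equal (although KL divergence is not symmetric in general).

D_KL(P||Q) = Σ P(x) log₂(P(x)/Q(x))

Computing term by term:
  P(1)·log₂(P(1)/Q(1)) = 0.4692·log₂(0.4692/0.5308) = -0.08350
  P(2)·log₂(P(2)/Q(2)) = 0.5308·log₂(0.5308/0.4692) = 0.09446

D_KL(P||Q) = -0.08350 + 0.09446 = 0.01096 ≈ 0.0110 bits

D_KL(Q||P) = Σ Q(x) log₂(Q(x)/P(x))

Computing term by term:
  Q(1)·log₂(Q(1)/P(1)) = 0.5308·log₂(0.5308/0.4692) = 0.09446
  Q(2)·log₂(Q(2)/P(2)) = 0.4692·log₂(0.4692/0.5308) = -0.08350

D_KL(Q||P) = 0.09446 - 0.08350 = 0.01096 ≈ 0.0110 bits

These ARE equal here. Q is P with outcomes relabeled (Q(1) = P(2), Q(2) = P(1)) by a relabeling that is its own inverse, so the two sums contain exactly the same terms in a different order. This is a special case — KL divergence is not symmetric in general: D_KL(P||Q) ≠ D_KL(Q||P) for most P, Q.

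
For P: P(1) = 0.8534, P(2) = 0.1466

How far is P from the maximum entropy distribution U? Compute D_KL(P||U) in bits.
0.3987 bits

U(i) = 1/2 for all i

D_KL(P||U) = Σ P(x) log₂(P(x) / (1/2))
           = Σ P(x) log₂(P(x)) + log₂(2)
           = log₂(2) - H(P)

H(P) = -Σ P(x) log₂(P(x)):
  -P(1)·log₂(P(1)) = -(0.8534)·log₂(0.8534) = 0.19518
  -P(2)·log₂(P(2)) = -(0.1466)·log₂(0.1466) = 0.40609
H(P) = 0.19518 + 0.40609 = 0.60127 bits

log₂(2) = 1.00000 bits

D_KL(P||U) = 1.00000 - 0.60127 = 0.39873 ≈ 0.3987 bits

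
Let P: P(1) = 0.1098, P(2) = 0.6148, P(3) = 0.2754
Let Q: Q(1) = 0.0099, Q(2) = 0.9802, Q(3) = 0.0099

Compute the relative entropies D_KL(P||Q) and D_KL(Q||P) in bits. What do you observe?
D_KL(P||Q) = 1.2888 bits, D_KL(Q||P) = 0.5778 bits. The two directions give different values (D_KL(P||Q) exceeds D_KL(Q||P) by 0.7110 bits): KL divergence is asymmetric.

D_KL(P||Q) = Σ P(x) log₂(P(x)/Q(x))

Computing term by term:
  P(1)·log₂(P(1)/Q(1)) = 0.1098·log₂(0.1098/0.0099) = 0.38115
  P(2)·log₂(P(2)/Q(2)) = 0.6148·log₂(0.6148/0.9802) = -0.41374
  P(3)·log₂(P(3)/Q(3)) = 0.2754·log₂(0.2754/0.0099) = 1.32136

D_KL(P||Q) = 0.38115 - 0.41374 + 1.32136 = 1.28877 ≈ 1.2888 bits

D_KL(Q||P) = Σ Q(x) log₂(Q(x)/P(x))

Computing term by term:
  Q(1)·log₂(Q(1)/P(1)) = 0.0099·log₂(0.0099/0.1098) = -0.03437
  Q(2)·log₂(Q(2)/P(2)) = 0.9802·log₂(0.9802/0.6148) = 0.65963
  Q(3)·log₂(Q(3)/P(3)) = 0.0099·log₂(0.0099/0.2754) = -0.04750

D_KL(Q||P) = -0.03437 + 0.65963 - 0.04750 = 0.57776 ≈ 0.5778 bits

These are NOT equal (difference: 0.7110 bits). KL divergence is asymmetric: D_KL(P||Q) ≠ D_KL(Q||P) in general.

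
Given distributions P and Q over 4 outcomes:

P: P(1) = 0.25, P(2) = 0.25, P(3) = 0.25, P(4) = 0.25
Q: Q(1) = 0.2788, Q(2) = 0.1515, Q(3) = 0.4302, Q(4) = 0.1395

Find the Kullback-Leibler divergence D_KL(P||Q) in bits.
0.1560 bits

D_KL(P||Q) = Σ P(x) log₂(P(x)/Q(x))

Computing term by term:
  P(1)·log₂(P(1)/Q(1)) = 0.25·log₂(0.25/0.2788) = -0.03933
  P(2)·log₂(P(2)/Q(2)) = 0.25·log₂(0.25/0.1515) = 0.18065
  P(3)·log₂(P(3)/Q(3)) = 0.25·log₂(0.25/0.4302) = -0.19577
  P(4)·log₂(P(4)/Q(4)) = 0.25·log₂(0.25/0.1395) = 0.21042

D_KL(P||Q) = -0.03933 + 0.18065 - 0.19577 + 0.21042 = 0.15597 ≈ 0.1560 bits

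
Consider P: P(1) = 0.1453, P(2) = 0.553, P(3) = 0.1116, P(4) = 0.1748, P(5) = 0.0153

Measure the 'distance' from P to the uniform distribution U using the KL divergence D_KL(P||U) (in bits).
0.5598 bits

U(i) = 1/5 for all i

D_KL(P||U) = Σ P(x) log₂(P(x) / (1/5))
           = Σ P(x) log₂(P(x)) + log₂(5)
           = log₂(5) - H(P)

H(P) = -Σ P(x) log₂(P(x)):
  -P(1)·log₂(P(1)) = -(0.1453)·log₂(0.1453) = 0.40435
  -P(2)·log₂(P(2)) = -(0.553)·log₂(0.553) = 0.47262
  -P(3)·log₂(P(3)) = -(0.1116)·log₂(0.1116) = 0.35306
  -P(4)·log₂(P(4)) = -(0.1748)·log₂(0.1748) = 0.43984
  -P(5)·log₂(P(5)) = -(0.0153)·log₂(0.0153) = 0.09226
H(P) = 0.40435 + 0.47262 + 0.35306 + 0.43984 + 0.09226 = 1.76213 bits

log₂(5) = 2.32193 bits

D_KL(P||U) = 2.32193 - 1.76213 = 0.55980 ≈ 0.5598 bits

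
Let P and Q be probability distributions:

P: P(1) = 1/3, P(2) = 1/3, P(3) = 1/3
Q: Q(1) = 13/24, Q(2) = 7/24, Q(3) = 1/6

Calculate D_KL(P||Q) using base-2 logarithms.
0.1641 bits

D_KL(P||Q) = Σ P(x) log₂(P(x)/Q(x))

Computing term by term:
  P(1)·log₂(P(1)/Q(1)) = (1/3)·log₂((1/3)/(13/24)) = -0.23348
  P(2)·log₂(P(2)/Q(2)) = (1/3)·log₂((1/3)/(7/24)) = 0.06422
  P(3)·log₂(P(3)/Q(3)) = (1/3)·log₂((1/3)/(1/6)) = 0.33333

D_KL(P||Q) = -0.23348 + 0.06422 + 0.33333 = 0.16407 ≈ 0.1641 bits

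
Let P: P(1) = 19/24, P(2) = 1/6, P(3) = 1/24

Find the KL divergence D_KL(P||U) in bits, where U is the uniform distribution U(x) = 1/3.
0.6963 bits

U(i) = 1/3 for all i

D_KL(P||U) = Σ P(x) log₂(P(x) / (1/3))
           = Σ P(x) log₂(P(x)) + log₂(3)
           = log₂(3) - H(P)

H(P) = -Σ P(x) log₂(P(x)):
  -P(1)·log₂(P(1)) = -(19/24)·log₂(19/24) = 0.26682
  -P(2)·log₂(P(2)) = -(1/6)·log₂(1/6) = 0.43083
  -P(3)·log₂(P(3)) = -(1/24)·log₂(1/24) = 0.19104
H(P) = 0.26682 + 0.43083 + 0.19104 = 0.88869 bits

log₂(3) = 1.58496 bits

D_KL(P||U) = 1.58496 - 0.88869 = 0.69627 ≈ 0.6963 bits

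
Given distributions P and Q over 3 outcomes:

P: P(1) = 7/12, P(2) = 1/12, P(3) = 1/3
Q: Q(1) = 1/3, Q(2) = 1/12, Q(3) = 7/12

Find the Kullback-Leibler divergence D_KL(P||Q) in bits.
0.2018 bits

D_KL(P||Q) = Σ P(x) log₂(P(x)/Q(x))

Computing term by term:
  P(1)·log₂(P(1)/Q(1)) = (7/12)·log₂((7/12)/(1/3)) = 0.47096
  P(2)·log₂(P(2)/Q(2)) = (1/12)·log₂((1/12)/(1/12)) = 0.00000
  P(3)·log₂(P(3)/Q(3)) = (1/3)·log₂((1/3)/(7/12)) = -0.26912

D_KL(P||Q) = 0.47096 + 0.00000 - 0.26912 = 0.20184 ≈ 0.2018 bits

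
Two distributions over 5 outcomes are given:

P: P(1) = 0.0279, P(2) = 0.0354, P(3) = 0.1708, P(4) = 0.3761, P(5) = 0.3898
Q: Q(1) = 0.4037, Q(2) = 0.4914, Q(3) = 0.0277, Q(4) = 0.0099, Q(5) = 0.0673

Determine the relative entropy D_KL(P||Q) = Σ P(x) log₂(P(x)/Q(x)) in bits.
3.1677 bits

D_KL(P||Q) = Σ P(x) log₂(P(x)/Q(x))

Computing term by term:
  P(1)·log₂(P(1)/Q(1)) = 0.0279·log₂(0.0279/0.4037) = -0.10755
  P(2)·log₂(P(2)/Q(2)) = 0.0354·log₂(0.0354/0.4914) = -0.13435
  P(3)·log₂(P(3)/Q(3)) = 0.1708·log₂(0.1708/0.0277) = 0.44824
  P(4)·log₂(P(4)/Q(4)) = 0.3761·log₂(0.3761/0.0099) = 1.97360
  P(5)·log₂(P(5)/Q(5)) = 0.3898·log₂(0.3898/0.0673) = 0.98777

D_KL(P||Q) = -0.10755 - 0.13435 + 0.44824 + 1.97360 + 0.98777 = 3.16771 ≈ 3.1677 bits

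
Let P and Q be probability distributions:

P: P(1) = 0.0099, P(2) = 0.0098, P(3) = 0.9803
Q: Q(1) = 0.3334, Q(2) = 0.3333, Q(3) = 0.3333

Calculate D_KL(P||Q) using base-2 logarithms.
1.4257 bits

D_KL(P||Q) = Σ P(x) log₂(P(x)/Q(x))

Computing term by term:
  P(1)·log₂(P(1)/Q(1)) = 0.0099·log₂(0.0099/0.3334) = -0.05023
  P(2)·log₂(P(2)/Q(2)) = 0.0098·log₂(0.0098/0.3333) = -0.04986
  P(3)·log₂(P(3)/Q(3)) = 0.9803·log₂(0.9803/0.3333) = 1.52574

D_KL(P||Q) = -0.05023 - 0.04986 + 1.52574 = 1.42565 ≈ 1.4257 bits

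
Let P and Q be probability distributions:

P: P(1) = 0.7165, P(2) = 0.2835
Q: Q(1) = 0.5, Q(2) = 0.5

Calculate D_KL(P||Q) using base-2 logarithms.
0.1398 bits

D_KL(P||Q) = Σ P(x) log₂(P(x)/Q(x))

Computing term by term:
  P(1)·log₂(P(1)/Q(1)) = 0.7165·log₂(0.7165/0.5) = 0.37189
  P(2)·log₂(P(2)/Q(2)) = 0.2835·log₂(0.2835/0.5) = -0.23207

D_KL(P||Q) = 0.37189 - 0.23207 = 0.13982 ≈ 0.1398 bits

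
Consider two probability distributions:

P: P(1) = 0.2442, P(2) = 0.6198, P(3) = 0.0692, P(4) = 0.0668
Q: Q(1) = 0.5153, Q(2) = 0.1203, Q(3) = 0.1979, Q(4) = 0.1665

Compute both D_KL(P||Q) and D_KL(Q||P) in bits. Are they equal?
D_KL(P||Q) = 1.0099 bits, D_KL(Q||P) = 0.7900 bits. No, they are not equal.

D_KL(P||Q) = Σ P(x) log₂(P(x)/Q(x))

Computing term by term:
  P(1)·log₂(P(1)/Q(1)) = 0.2442·log₂(0.2442/0.5153) = -0.26309
  P(2)·log₂(P(2)/Q(2)) = 0.6198·log₂(0.6198/0.1203) = 1.46593
  P(3)·log₂(P(3)/Q(3)) = 0.0692·log₂(0.0692/0.1979) = -0.10490
  P(4)·log₂(P(4)/Q(4)) = 0.0668·log₂(0.0668/0.1665) = -0.08802

D_KL(P||Q) = -0.26309 + 1.46593 - 0.10490 - 0.08802 = 1.00992 ≈ 1.0099 bits

D_KL(Q||P) = Σ Q(x) log₂(Q(x)/P(x))

Computing term by term:
  Q(1)·log₂(Q(1)/P(1)) = 0.5153·log₂(0.5153/0.2442) = 0.55516
  Q(2)·log₂(Q(2)/P(2)) = 0.1203·log₂(0.1203/0.6198) = -0.28453
  Q(3)·log₂(Q(3)/P(3)) = 0.1979·log₂(0.1979/0.0692) = 0.30000
  Q(4)·log₂(Q(4)/P(4)) = 0.1665·log₂(0.1665/0.0668) = 0.21938

D_KL(Q||P) = 0.55516 - 0.28453 + 0.30000 + 0.21938 = 0.79001 ≈ 0.7900 bits

These are NOT equal (difference: 0.2199 bits). KL divergence is asymmetric: D_KL(P||Q) ≠ D_KL(Q||P) in general.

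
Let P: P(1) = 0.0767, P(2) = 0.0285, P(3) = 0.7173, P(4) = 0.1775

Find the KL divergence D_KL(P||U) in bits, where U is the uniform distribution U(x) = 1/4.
0.7830 bits

U(i) = 1/4 for all i

D_KL(P||U) = Σ P(x) log₂(P(x) / (1/4))
           = Σ P(x) log₂(P(x)) + log₂(4)
           = log₂(4) - H(P)

H(P) = -Σ P(x) log₂(P(x)):
  -P(1)·log₂(P(1)) = -(0.0767)·log₂(0.0767) = 0.28415
  -P(2)·log₂(P(2)) = -(0.0285)·log₂(0.0285) = 0.14629
  -P(3)·log₂(P(3)) = -(0.7173)·log₂(0.7173) = 0.34384
  -P(4)·log₂(P(4)) = -(0.1775)·log₂(0.1775) = 0.44270
H(P) = 0.28415 + 0.14629 + 0.34384 + 0.44270 = 1.21698 bits

log₂(4) = 2.00000 bits

D_KL(P||U) = 2.00000 - 1.21698 = 0.78302 ≈ 0.7830 bits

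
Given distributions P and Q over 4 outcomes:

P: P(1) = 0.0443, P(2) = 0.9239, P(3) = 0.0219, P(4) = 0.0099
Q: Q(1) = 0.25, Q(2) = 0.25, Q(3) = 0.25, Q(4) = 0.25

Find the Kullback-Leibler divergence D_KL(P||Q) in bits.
1.5087 bits

D_KL(P||Q) = Σ P(x) log₂(P(x)/Q(x))

Computing term by term:
  P(1)·log₂(P(1)/Q(1)) = 0.0443·log₂(0.0443/0.25) = -0.11060
  P(2)·log₂(P(2)/Q(2)) = 0.9239·log₂(0.9239/0.25) = 1.74230
  P(3)·log₂(P(3)/Q(3)) = 0.0219·log₂(0.0219/0.25) = -0.07693
  P(4)·log₂(P(4)/Q(4)) = 0.0099·log₂(0.0099/0.25) = -0.04612

D_KL(P||Q) = -0.11060 + 1.74230 - 0.07693 - 0.04612 = 1.50865 ≈ 1.5087 bits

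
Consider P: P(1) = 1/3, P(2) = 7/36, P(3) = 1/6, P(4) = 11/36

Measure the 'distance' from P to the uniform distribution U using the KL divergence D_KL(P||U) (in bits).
0.0588 bits

U(i) = 1/4 for all i

D_KL(P||U) = Σ P(x) log₂(P(x) / (1/4))
           = Σ P(x) log₂(P(x)) + log₂(4)
           = log₂(4) - H(P)

H(P) = -Σ P(x) log₂(P(x)):
  -P(1)·log₂(P(1)) = -(1/3)·log₂(1/3) = 0.52832
  -P(2)·log₂(P(2)) = -(7/36)·log₂(7/36) = 0.45939
  -P(3)·log₂(P(3)) = -(1/6)·log₂(1/6) = 0.43083
  -P(4)·log₂(P(4)) = -(11/36)·log₂(11/36) = 0.52265
H(P) = 0.52832 + 0.45939 + 0.43083 + 0.52265 = 1.94119 bits

log₂(4) = 2.00000 bits

D_KL(P||U) = 2.00000 - 1.94119 = 0.05881 ≈ 0.0588 bits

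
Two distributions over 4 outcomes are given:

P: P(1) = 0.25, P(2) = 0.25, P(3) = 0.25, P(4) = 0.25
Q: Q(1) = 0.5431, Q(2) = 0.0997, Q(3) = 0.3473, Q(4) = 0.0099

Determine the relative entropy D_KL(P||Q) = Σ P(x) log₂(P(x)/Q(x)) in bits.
1.0978 bits

D_KL(P||Q) = Σ P(x) log₂(P(x)/Q(x))

Computing term by term:
  P(1)·log₂(P(1)/Q(1)) = 0.25·log₂(0.25/0.5431) = -0.27982
  P(2)·log₂(P(2)/Q(2)) = 0.25·log₂(0.25/0.0997) = 0.33157
  P(3)·log₂(P(3)/Q(3)) = 0.25·log₂(0.25/0.3473) = -0.11856
  P(4)·log₂(P(4)/Q(4)) = 0.25·log₂(0.25/0.0099) = 1.16459

D_KL(P||Q) = -0.27982 + 0.33157 - 0.11856 + 1.16459 = 1.09778 ≈ 1.0978 bits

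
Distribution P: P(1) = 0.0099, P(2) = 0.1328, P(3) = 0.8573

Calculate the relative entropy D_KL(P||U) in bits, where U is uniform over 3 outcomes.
0.9418 bits

U(i) = 1/3 for all i

D_KL(P||U) = Σ P(x) log₂(P(x) / (1/3))
           = Σ P(x) log₂(P(x)) + log₂(3)
           = log₂(3) - H(P)

H(P) = -Σ P(x) log₂(P(x)):
  -P(1)·log₂(P(1)) = -(0.0099)·log₂(0.0099) = 0.06592
  -P(2)·log₂(P(2)) = -(0.1328)·log₂(0.1328) = 0.38680
  -P(3)·log₂(P(3)) = -(0.8573)·log₂(0.8573) = 0.19043
H(P) = 0.06592 + 0.38680 + 0.19043 = 0.64315 bits

log₂(3) = 1.58496 bits

D_KL(P||U) = 1.58496 - 0.64315 = 0.94181 ≈ 0.9418 bits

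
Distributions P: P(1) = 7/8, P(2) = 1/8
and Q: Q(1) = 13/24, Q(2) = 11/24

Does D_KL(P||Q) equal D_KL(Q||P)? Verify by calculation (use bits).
D_KL(P||Q) = 0.3711 bits, D_KL(Q||P) = 0.4844 bits. No — D_KL(P||Q) ≠ D_KL(Q||P) for this pair.

D_KL(P||Q) = Σ P(x) log₂(P(x)/Q(x))

Computing term by term:
  P(1)·log₂(P(1)/Q(1)) = (7/8)·log₂((7/8)/(13/24)) = 0.60539
  P(2)·log₂(P(2)/Q(2)) = (1/8)·log₂((1/8)/(11/24)) = -0.23431

D_KL(P||Q) = 0.60539 - 0.23431 = 0.37108 ≈ 0.3711 bits

D_KL(Q||P) = Σ Q(x) log₂(Q(x)/P(x))

Computing term by term:
  Q(1)·log₂(Q(1)/P(1)) = (13/24)·log₂((13/24)/(7/8)) = -0.37477
  Q(2)·log₂(Q(2)/P(2)) = (11/24)·log₂((11/24)/(1/8)) = 0.85913

D_KL(Q||P) = -0.37477 + 0.85913 = 0.48436 ≈ 0.4844 bits

These are NOT equal (difference: 0.1133 bits). KL divergence is asymmetric: D_KL(P||Q) ≠ D_KL(Q||P) in general.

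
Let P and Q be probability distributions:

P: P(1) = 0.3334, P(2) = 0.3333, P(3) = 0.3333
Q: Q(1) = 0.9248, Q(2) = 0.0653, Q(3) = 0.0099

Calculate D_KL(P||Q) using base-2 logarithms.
1.9840 bits

D_KL(P||Q) = Σ P(x) log₂(P(x)/Q(x))

Computing term by term:
  P(1)·log₂(P(1)/Q(1)) = 0.3334·log₂(0.3334/0.9248) = -0.49073
  P(2)·log₂(P(2)/Q(2)) = 0.3333·log₂(0.3333/0.0653) = 0.78381
  P(3)·log₂(P(3)/Q(3)) = 0.3333·log₂(0.3333/0.0099) = 1.69091

D_KL(P||Q) = -0.49073 + 0.78381 + 1.69091 = 1.98399 ≈ 1.9840 bits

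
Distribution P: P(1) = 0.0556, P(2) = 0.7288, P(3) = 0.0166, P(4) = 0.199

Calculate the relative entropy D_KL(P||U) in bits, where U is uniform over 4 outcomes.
0.8739 bits

U(i) = 1/4 for all i

D_KL(P||U) = Σ P(x) log₂(P(x) / (1/4))
           = Σ P(x) log₂(P(x)) + log₂(4)
           = log₂(4) - H(P)

H(P) = -Σ P(x) log₂(P(x)):
  -P(1)·log₂(P(1)) = -(0.0556)·log₂(0.0556) = 0.23178
  -P(2)·log₂(P(2)) = -(0.7288)·log₂(0.7288) = 0.33263
  -P(3)·log₂(P(3)) = -(0.0166)·log₂(0.0166) = 0.09815
  -P(4)·log₂(P(4)) = -(0.199)·log₂(0.199) = 0.46350
H(P) = 0.23178 + 0.33263 + 0.09815 + 0.46350 = 1.12606 bits

log₂(4) = 2.00000 bits

D_KL(P||U) = 2.00000 - 1.12606 = 0.87394 ≈ 0.8739 bits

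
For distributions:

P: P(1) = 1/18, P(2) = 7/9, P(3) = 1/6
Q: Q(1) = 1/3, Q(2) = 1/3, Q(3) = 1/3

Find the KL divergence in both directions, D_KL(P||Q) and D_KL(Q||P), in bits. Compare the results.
D_KL(P||Q) = 0.6405 bits, D_KL(Q||P) = 0.7875 bits. D_KL(Q||P) is larger than D_KL(P||Q) by 0.1470 bits; the two directions differ.

D_KL(P||Q) = Σ P(x) log₂(P(x)/Q(x))

Computing term by term:
  P(1)·log₂(P(1)/Q(1)) = (1/18)·log₂((1/18)/(1/3)) = -0.14361
  P(2)·log₂(P(2)/Q(2)) = (7/9)·log₂((7/9)/(1/3)) = 0.95075
  P(3)·log₂(P(3)/Q(3)) = (1/6)·log₂((1/6)/(1/3)) = -0.16667

D_KL(P||Q) = -0.14361 + 0.95075 - 0.16667 = 0.64047 ≈ 0.6405 bits

D_KL(Q||P) = Σ Q(x) log₂(Q(x)/P(x))

Computing term by term:
  Q(1)·log₂(Q(1)/P(1)) = (1/3)·log₂((1/3)/(1/18)) = 0.86165
  Q(2)·log₂(Q(2)/P(2)) = (1/3)·log₂((1/3)/(7/9)) = -0.40746
  Q(3)·log₂(Q(3)/P(3)) = (1/3)·log₂((1/3)/(1/6)) = 0.33333

D_KL(Q||P) = 0.86165 - 0.40746 + 0.33333 = 0.78752 ≈ 0.7875 bits

These are NOT equal (difference: 0.1470 bits). KL divergence is asymmetric: D_KL(P||Q) ≠ D_KL(Q||P) in general.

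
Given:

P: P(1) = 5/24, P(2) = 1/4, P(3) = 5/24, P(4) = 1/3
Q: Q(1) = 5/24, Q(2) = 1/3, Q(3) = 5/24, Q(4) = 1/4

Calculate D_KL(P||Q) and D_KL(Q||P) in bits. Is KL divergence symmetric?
D_KL(P||Q) = 0.0346 bits, D_KL(Q||P) = 0.0346 bits. The two values coincide for this particular pair, but no — KL divergence is not symmetric in general.

D_KL(P||Q) = Σ P(x) log₂(P(x)/Q(x))

Computing term by term:
  P(1)·log₂(P(1)/Q(1)) = (5/24)·log₂((5/24)/(5/24)) = 0.00000
  P(2)·log₂(P(2)/Q(2)) = (1/4)·log₂((1/4)/(1/3)) = -0.10376
  P(3)·log₂(P(3)/Q(3)) = (5/24)·log₂((5/24)/(5/24)) = 0.00000
  P(4)·log₂(P(4)/Q(4)) = (1/3)·log₂((1/3)/(1/4)) = 0.13835

D_KL(P||Q) = 0.00000 - 0.10376 + 0.00000 + 0.13835 = 0.03459 ≈ 0.0346 bits

D_KL(Q||P) = Σ Q(x) log₂(Q(x)/P(x))

Computing term by term:
  Q(1)·log₂(Q(1)/P(1)) = (5/24)·log₂((5/24)/(5/24)) = 0.00000
  Q(2)·log₂(Q(2)/P(2)) = (1/3)·log₂((1/3)/(1/4)) = 0.13835
  Q(3)·log₂(Q(3)/P(3)) = (5/24)·log₂((5/24)/(5/24)) = 0.00000
  Q(4)·log₂(Q(4)/P(4)) = (1/4)·log₂((1/4)/(1/3)) = -0.10376

D_KL(Q||P) = 0.00000 + 0.13835 + 0.00000 - 0.10376 = 0.03459 ≈ 0.0346 bits

These ARE equal here. Q is P with outcomes relabeled (Q(2) = P(4), Q(4) = P(2)) by a relabeling that is its own inverse, so the two sums contain exactly the same terms in a different order. This is a special case — KL divergence is not symmetric in general: D_KL(P||Q) ≠ D_KL(Q||P) for most P, Q.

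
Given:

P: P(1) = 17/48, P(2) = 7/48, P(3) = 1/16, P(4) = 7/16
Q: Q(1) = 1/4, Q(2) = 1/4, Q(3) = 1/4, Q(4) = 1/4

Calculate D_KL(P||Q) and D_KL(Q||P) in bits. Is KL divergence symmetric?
D_KL(P||Q) = 0.2928 bits, D_KL(Q||P) = 0.3669 bits. No, KL divergence is not symmetric.

D_KL(P||Q) = Σ P(x) log₂(P(x)/Q(x))

Computing term by term:
  P(1)·log₂(P(1)/Q(1)) = (17/48)·log₂((17/48)/(1/4)) = 0.17797
  P(2)·log₂(P(2)/Q(2)) = (7/48)·log₂((7/48)/(1/4)) = -0.11340
  P(3)·log₂(P(3)/Q(3)) = (1/16)·log₂((1/16)/(1/4)) = -0.12500
  P(4)·log₂(P(4)/Q(4)) = (7/16)·log₂((7/16)/(1/4)) = 0.35322

D_KL(P||Q) = 0.17797 - 0.11340 - 0.12500 + 0.35322 = 0.29279 ≈ 0.2928 bits

D_KL(Q||P) = Σ Q(x) log₂(Q(x)/P(x))

Computing term by term:
  Q(1)·log₂(Q(1)/P(1)) = (1/4)·log₂((1/4)/(17/48)) = -0.12563
  Q(2)·log₂(Q(2)/P(2)) = (1/4)·log₂((1/4)/(7/48)) = 0.19440
  Q(3)·log₂(Q(3)/P(3)) = (1/4)·log₂((1/4)/(1/16)) = 0.50000
  Q(4)·log₂(Q(4)/P(4)) = (1/4)·log₂((1/4)/(7/16)) = -0.20184

D_KL(Q||P) = -0.12563 + 0.19440 + 0.50000 - 0.20184 = 0.36693 ≈ 0.3669 bits

These are NOT equal (difference: 0.0741 bits). KL divergence is asymmetric: D_KL(P||Q) ≠ D_KL(Q||P) in general.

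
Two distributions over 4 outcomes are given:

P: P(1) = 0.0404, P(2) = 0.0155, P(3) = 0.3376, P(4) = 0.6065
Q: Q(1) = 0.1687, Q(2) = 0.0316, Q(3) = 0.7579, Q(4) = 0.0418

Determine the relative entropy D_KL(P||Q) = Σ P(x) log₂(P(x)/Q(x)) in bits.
1.8473 bits

D_KL(P||Q) = Σ P(x) log₂(P(x)/Q(x))

Computing term by term:
  P(1)·log₂(P(1)/Q(1)) = 0.0404·log₂(0.0404/0.1687) = -0.08331
  P(2)·log₂(P(2)/Q(2)) = 0.0155·log₂(0.0155/0.0316) = -0.01593
  P(3)·log₂(P(3)/Q(3)) = 0.3376·log₂(0.3376/0.7579) = -0.39388
  P(4)·log₂(P(4)/Q(4)) = 0.6065·log₂(0.6065/0.0418) = 2.34044

D_KL(P||Q) = -0.08331 - 0.01593 - 0.39388 + 2.34044 = 1.84732 ≈ 1.8473 bits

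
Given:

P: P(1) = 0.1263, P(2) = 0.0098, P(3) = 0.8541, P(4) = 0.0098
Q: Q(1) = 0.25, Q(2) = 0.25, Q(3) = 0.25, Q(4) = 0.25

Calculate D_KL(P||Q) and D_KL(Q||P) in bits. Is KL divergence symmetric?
D_KL(P||Q) = 1.2979 bits, D_KL(Q||P) = 2.1397 bits. No, KL divergence is not symmetric.

D_KL(P||Q) = Σ P(x) log₂(P(x)/Q(x))

Computing term by term:
  P(1)·log₂(P(1)/Q(1)) = 0.1263·log₂(0.1263/0.25) = -0.12441
  P(2)·log₂(P(2)/Q(2)) = 0.0098·log₂(0.0098/0.25) = -0.04580
  P(3)·log₂(P(3)/Q(3)) = 0.8541·log₂(0.8541/0.25) = 1.51387
  P(4)·log₂(P(4)/Q(4)) = 0.0098·log₂(0.0098/0.25) = -0.04580

D_KL(P||Q) = -0.12441 - 0.04580 + 1.51387 - 0.04580 = 1.29786 ≈ 1.2979 bits

D_KL(Q||P) = Σ Q(x) log₂(Q(x)/P(x))

Computing term by term:
  Q(1)·log₂(Q(1)/P(1)) = 0.25·log₂(0.25/0.1263) = 0.24627
  Q(2)·log₂(Q(2)/P(2)) = 0.25·log₂(0.25/0.0098) = 1.16825
  Q(3)·log₂(Q(3)/P(3)) = 0.25·log₂(0.25/0.8541) = -0.44312
  Q(4)·log₂(Q(4)/P(4)) = 0.25·log₂(0.25/0.0098) = 1.16825

D_KL(Q||P) = 0.24627 + 1.16825 - 0.44312 + 1.16825 = 2.13965 ≈ 2.1397 bits

These are NOT equal (difference: 0.8418 bits). KL divergence is asymmetric: D_KL(P||Q) ≠ D_KL(Q||P) in general.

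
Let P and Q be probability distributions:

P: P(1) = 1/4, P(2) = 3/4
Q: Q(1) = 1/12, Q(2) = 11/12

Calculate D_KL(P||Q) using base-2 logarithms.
0.1791 bits

D_KL(P||Q) = Σ P(x) log₂(P(x)/Q(x))

Computing term by term:
  P(1)·log₂(P(1)/Q(1)) = (1/4)·log₂((1/4)/(1/12)) = 0.39624
  P(2)·log₂(P(2)/Q(2)) = (3/4)·log₂((3/4)/(11/12)) = -0.21713

D_KL(P||Q) = 0.39624 - 0.21713 = 0.17911 ≈ 0.1791 bits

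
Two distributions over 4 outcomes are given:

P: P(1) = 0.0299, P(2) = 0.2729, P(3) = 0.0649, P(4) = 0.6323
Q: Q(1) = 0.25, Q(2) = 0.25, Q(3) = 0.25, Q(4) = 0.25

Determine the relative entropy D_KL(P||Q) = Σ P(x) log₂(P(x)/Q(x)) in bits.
0.6631 bits

D_KL(P||Q) = Σ P(x) log₂(P(x)/Q(x))

Computing term by term:
  P(1)·log₂(P(1)/Q(1)) = 0.0299·log₂(0.0299/0.25) = -0.09160
  P(2)·log₂(P(2)/Q(2)) = 0.2729·log₂(0.2729/0.25) = 0.03451
  P(3)·log₂(P(3)/Q(3)) = 0.0649·log₂(0.0649/0.25) = -0.12627
  P(4)·log₂(P(4)/Q(4)) = 0.6323·log₂(0.6323/0.25) = 0.84645

D_KL(P||Q) = -0.09160 + 0.03451 - 0.12627 + 0.84645 = 0.66309 ≈ 0.6631 bits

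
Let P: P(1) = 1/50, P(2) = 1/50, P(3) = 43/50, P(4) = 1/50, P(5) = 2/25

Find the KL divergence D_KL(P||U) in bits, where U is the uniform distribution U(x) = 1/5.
1.5047 bits

U(i) = 1/5 for all i

D_KL(P||U) = Σ P(x) log₂(P(x) / (1/5))
           = Σ P(x) log₂(P(x)) + log₂(5)
           = log₂(5) - H(P)

H(P) = -Σ P(x) log₂(P(x)):
  -P(1)·log₂(P(1)) = -(1/50)·log₂(1/50) = 0.11288
  -P(2)·log₂(P(2)) = -(1/50)·log₂(1/50) = 0.11288
  -P(3)·log₂(P(3)) = -(43/50)·log₂(43/50) = 0.18713
  -P(4)·log₂(P(4)) = -(1/50)·log₂(1/50) = 0.11288
  -P(5)·log₂(P(5)) = -(2/25)·log₂(2/25) = 0.29151
H(P) = 0.11288 + 0.11288 + 0.18713 + 0.11288 + 0.29151 = 0.81728 bits

log₂(5) = 2.32193 bits

D_KL(P||U) = 2.32193 - 0.81728 = 1.50465 ≈ 1.5047 bits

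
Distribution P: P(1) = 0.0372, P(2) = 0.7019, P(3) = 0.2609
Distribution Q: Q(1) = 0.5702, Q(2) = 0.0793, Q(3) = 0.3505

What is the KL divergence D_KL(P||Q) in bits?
1.9505 bits

D_KL(P||Q) = Σ P(x) log₂(P(x)/Q(x))

Computing term by term:
  P(1)·log₂(P(1)/Q(1)) = 0.0372·log₂(0.0372/0.5702) = -0.14650
  P(2)·log₂(P(2)/Q(2)) = 0.7019·log₂(0.7019/0.0793) = 2.20809
  P(3)·log₂(P(3)/Q(3)) = 0.2609·log₂(0.2609/0.3505) = -0.11112

D_KL(P||Q) = -0.14650 + 2.20809 - 0.11112 = 1.95047 ≈ 1.9505 bits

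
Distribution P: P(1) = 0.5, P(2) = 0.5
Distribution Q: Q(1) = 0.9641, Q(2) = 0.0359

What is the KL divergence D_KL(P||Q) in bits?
1.4263 bits

D_KL(P||Q) = Σ P(x) log₂(P(x)/Q(x))

Computing term by term:
  P(1)·log₂(P(1)/Q(1)) = 0.5·log₂(0.5/0.9641) = -0.47363
  P(2)·log₂(P(2)/Q(2)) = 0.5·log₂(0.5/0.0359) = 1.89994

D_KL(P||Q) = -0.47363 + 1.89994 = 1.42631 ≈ 1.4263 bits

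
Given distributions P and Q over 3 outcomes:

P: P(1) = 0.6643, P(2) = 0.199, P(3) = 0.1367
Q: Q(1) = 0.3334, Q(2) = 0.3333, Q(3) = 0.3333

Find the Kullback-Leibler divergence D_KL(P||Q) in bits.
0.3369 bits

D_KL(P||Q) = Σ P(x) log₂(P(x)/Q(x))

Computing term by term:
  P(1)·log₂(P(1)/Q(1)) = 0.6643·log₂(0.6643/0.3334) = 0.66070
  P(2)·log₂(P(2)/Q(2)) = 0.199·log₂(0.199/0.3333) = -0.14807
  P(3)·log₂(P(3)/Q(3)) = 0.1367·log₂(0.1367/0.3333) = -0.17577

D_KL(P||Q) = 0.66070 - 0.14807 - 0.17577 = 0.33686 ≈ 0.3369 bits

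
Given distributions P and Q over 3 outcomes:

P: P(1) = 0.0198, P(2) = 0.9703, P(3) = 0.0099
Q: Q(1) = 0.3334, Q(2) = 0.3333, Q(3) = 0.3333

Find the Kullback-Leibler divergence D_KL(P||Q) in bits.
1.3649 bits

D_KL(P||Q) = Σ P(x) log₂(P(x)/Q(x))

Computing term by term:
  P(1)·log₂(P(1)/Q(1)) = 0.0198·log₂(0.0198/0.3334) = -0.08066
  P(2)·log₂(P(2)/Q(2)) = 0.9703·log₂(0.9703/0.3333) = 1.49582
  P(3)·log₂(P(3)/Q(3)) = 0.0099·log₂(0.0099/0.3333) = -0.05023

D_KL(P||Q) = -0.08066 + 1.49582 - 0.05023 = 1.36493 ≈ 1.3649 bits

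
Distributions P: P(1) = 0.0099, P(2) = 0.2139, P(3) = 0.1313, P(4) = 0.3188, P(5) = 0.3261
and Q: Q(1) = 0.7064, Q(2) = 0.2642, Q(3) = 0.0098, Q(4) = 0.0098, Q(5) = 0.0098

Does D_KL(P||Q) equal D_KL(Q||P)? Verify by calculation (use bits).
D_KL(P||Q) = 3.6159 bits, D_KL(Q||P) = 4.2943 bits. No — D_KL(P||Q) ≠ D_KL(Q||P) for this pair.

D_KL(P||Q) = Σ P(x) log₂(P(x)/Q(x))

Computing term by term:
  P(1)·log₂(P(1)/Q(1)) = 0.0099·log₂(0.0099/0.7064) = -0.06095
  P(2)·log₂(P(2)/Q(2)) = 0.2139·log₂(0.2139/0.2642) = -0.06517
  P(3)·log₂(P(3)/Q(3)) = 0.1313·log₂(0.1313/0.0098) = 0.49158
  P(4)·log₂(P(4)/Q(4)) = 0.3188·log₂(0.3188/0.0098) = 1.60156
  P(5)·log₂(P(5)/Q(5)) = 0.3261·log₂(0.3261/0.0098) = 1.64889

D_KL(P||Q) = -0.06095 - 0.06517 + 0.49158 + 1.60156 + 1.64889 = 3.61591 ≈ 3.6159 bits

D_KL(Q||P) = Σ Q(x) log₂(Q(x)/P(x))

Computing term by term:
  Q(1)·log₂(Q(1)/P(1)) = 0.7064·log₂(0.7064/0.0099) = 4.34924
  Q(2)·log₂(Q(2)/P(2)) = 0.2642·log₂(0.2642/0.2139) = 0.08050
  Q(3)·log₂(Q(3)/P(3)) = 0.0098·log₂(0.0098/0.1313) = -0.03669
  Q(4)·log₂(Q(4)/P(4)) = 0.0098·log₂(0.0098/0.3188) = -0.04923
  Q(5)·log₂(Q(5)/P(5)) = 0.0098·log₂(0.0098/0.3261) = -0.04955

D_KL(Q||P) = 4.34924 + 0.08050 - 0.03669 - 0.04923 - 0.04955 = 4.29427 ≈ 4.2943 bits

These are NOT equal (difference: 0.6784 bits). KL divergence is asymmetric: D_KL(P||Q) ≠ D_KL(Q||P) in general.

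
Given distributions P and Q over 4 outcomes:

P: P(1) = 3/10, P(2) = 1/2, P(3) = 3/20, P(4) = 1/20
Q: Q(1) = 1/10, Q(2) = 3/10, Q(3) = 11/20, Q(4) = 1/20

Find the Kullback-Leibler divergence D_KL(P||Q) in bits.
0.5628 bits

D_KL(P||Q) = Σ P(x) log₂(P(x)/Q(x))

Computing term by term:
  P(1)·log₂(P(1)/Q(1)) = (3/10)·log₂((3/10)/(1/10)) = 0.47549
  P(2)·log₂(P(2)/Q(2)) = (1/2)·log₂((1/2)/(3/10)) = 0.36848
  P(3)·log₂(P(3)/Q(3)) = (3/20)·log₂((3/20)/(11/20)) = -0.28117
  P(4)·log₂(P(4)/Q(4)) = (1/20)·log₂((1/20)/(1/20)) = 0.00000

D_KL(P||Q) = 0.47549 + 0.36848 - 0.28117 + 0.00000 = 0.56280 ≈ 0.5628 bits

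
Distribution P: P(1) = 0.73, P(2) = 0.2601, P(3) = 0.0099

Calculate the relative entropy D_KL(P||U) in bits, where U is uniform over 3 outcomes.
0.6823 bits

U(i) = 1/3 for all i

D_KL(P||U) = Σ P(x) log₂(P(x) / (1/3))
           = Σ P(x) log₂(P(x)) + log₂(3)
           = log₂(3) - H(P)

H(P) = -Σ P(x) log₂(P(x)):
  -P(1)·log₂(P(1)) = -(0.73)·log₂(0.73) = 0.33144
  -P(2)·log₂(P(2)) = -(0.2601)·log₂(0.2601) = 0.50534
  -P(3)·log₂(P(3)) = -(0.0099)·log₂(0.0099) = 0.06592
H(P) = 0.33144 + 0.50534 + 0.06592 = 0.90270 bits

log₂(3) = 1.58496 bits

D_KL(P||U) = 1.58496 - 0.90270 = 0.68226 ≈ 0.6823 bits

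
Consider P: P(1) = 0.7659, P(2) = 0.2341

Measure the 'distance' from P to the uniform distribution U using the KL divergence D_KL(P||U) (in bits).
0.2149 bits

U(i) = 1/2 for all i

D_KL(P||U) = Σ P(x) log₂(P(x) / (1/2))
           = Σ P(x) log₂(P(x)) + log₂(2)
           = log₂(2) - H(P)

H(P) = -Σ P(x) log₂(P(x)):
  -P(1)·log₂(P(1)) = -(0.7659)·log₂(0.7659) = 0.29470
  -P(2)·log₂(P(2)) = -(0.2341)·log₂(0.2341) = 0.49039
H(P) = 0.29470 + 0.49039 = 0.78509 bits

log₂(2) = 1.00000 bits

D_KL(P||U) = 1.00000 - 0.78509 = 0.21491 ≈ 0.2149 bits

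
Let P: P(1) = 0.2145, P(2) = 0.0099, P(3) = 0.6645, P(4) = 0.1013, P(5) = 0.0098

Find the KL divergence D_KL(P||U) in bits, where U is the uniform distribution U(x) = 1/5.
0.9878 bits

U(i) = 1/5 for all i

D_KL(P||U) = Σ P(x) log₂(P(x) / (1/5))
           = Σ P(x) log₂(P(x)) + log₂(5)
           = log₂(5) - H(P)

H(P) = -Σ P(x) log₂(P(x)):
  -P(1)·log₂(P(1)) = -(0.2145)·log₂(0.2145) = 0.47639
  -P(2)·log₂(P(2)) = -(0.0099)·log₂(0.0099) = 0.06592
  -P(3)·log₂(P(3)) = -(0.6645)·log₂(0.6645) = 0.39183
  -P(4)·log₂(P(4)) = -(0.1013)·log₂(0.1013) = 0.33462
  -P(5)·log₂(P(5)) = -(0.0098)·log₂(0.0098) = 0.06540
H(P) = 0.47639 + 0.06592 + 0.39183 + 0.33462 + 0.06540 = 1.33416 bits

log₂(5) = 2.32193 bits

D_KL(P||U) = 2.32193 - 1.33416 = 0.98777 ≈ 0.9878 bits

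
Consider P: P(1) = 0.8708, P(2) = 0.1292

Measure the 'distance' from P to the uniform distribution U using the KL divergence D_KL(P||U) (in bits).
0.4448 bits

U(i) = 1/2 for all i

D_KL(P||U) = Σ P(x) log₂(P(x) / (1/2))
           = Σ P(x) log₂(P(x)) + log₂(2)
           = log₂(2) - H(P)

H(P) = -Σ P(x) log₂(P(x)):
  -P(1)·log₂(P(1)) = -(0.8708)·log₂(0.8708) = 0.17380
  -P(2)·log₂(P(2)) = -(0.1292)·log₂(0.1292) = 0.38144
H(P) = 0.17380 + 0.38144 = 0.55524 bits

log₂(2) = 1.00000 bits

D_KL(P||U) = 1.00000 - 0.55524 = 0.44476 ≈ 0.4448 bits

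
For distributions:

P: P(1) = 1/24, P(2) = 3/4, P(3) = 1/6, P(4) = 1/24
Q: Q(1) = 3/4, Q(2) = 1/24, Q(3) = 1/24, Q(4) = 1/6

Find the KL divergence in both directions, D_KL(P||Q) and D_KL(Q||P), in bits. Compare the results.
D_KL(P||Q) = 3.2037 bits, D_KL(Q||P) = 3.2037 bits. The two directions give exactly the same value for this pair.

D_KL(P||Q) = Σ P(x) log₂(P(x)/Q(x))

Computing term by term:
  P(1)·log₂(P(1)/Q(1)) = (1/24)·log₂((1/24)/(3/4)) = -0.17375
  P(2)·log₂(P(2)/Q(2)) = (3/4)·log₂((3/4)/(1/24)) = 3.12744
  P(3)·log₂(P(3)/Q(3)) = (1/6)·log₂((1/6)/(1/24)) = 0.33333
  P(4)·log₂(P(4)/Q(4)) = (1/24)·log₂((1/24)/(1/6)) = -0.08333

D_KL(P||Q) = -0.17375 + 3.12744 + 0.33333 - 0.08333 = 3.20369 ≈ 3.2037 bits

D_KL(Q||P) = Σ Q(x) log₂(Q(x)/P(x))

Computing term by term:
  Q(1)·log₂(Q(1)/P(1)) = (3/4)·log₂((3/4)/(1/24)) = 3.12744
  Q(2)·log₂(Q(2)/P(2)) = (1/24)·log₂((1/24)/(3/4)) = -0.17375
  Q(3)·log₂(Q(3)/P(3)) = (1/24)·log₂((1/24)/(1/6)) = -0.08333
  Q(4)·log₂(Q(4)/P(4)) = (1/6)·log₂((1/6)/(1/24)) = 0.33333

D_KL(Q||P) = 3.12744 - 0.17375 - 0.08333 + 0.33333 = 3.20369 ≈ 3.2037 bits

These ARE equal here. Q is P with outcomes relabeled (Q(1) = P(2), Q(2) = P(1), Q(3) = P(4), Q(4) = P(3)) by a relabeling that is its own inverse, so the two sums contain exactly the same terms in a different order. This is a special case — KL divergence is not symmetric in general: D_KL(P||Q) ≠ D_KL(Q||P) for most P, Q.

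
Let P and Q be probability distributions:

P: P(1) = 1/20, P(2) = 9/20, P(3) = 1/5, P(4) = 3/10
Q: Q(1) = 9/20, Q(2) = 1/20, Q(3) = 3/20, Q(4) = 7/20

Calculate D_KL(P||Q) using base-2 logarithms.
1.2843 bits

D_KL(P||Q) = Σ P(x) log₂(P(x)/Q(x))

Computing term by term:
  P(1)·log₂(P(1)/Q(1)) = (1/20)·log₂((1/20)/(9/20)) = -0.15850
  P(2)·log₂(P(2)/Q(2)) = (9/20)·log₂((9/20)/(1/20)) = 1.42647
  P(3)·log₂(P(3)/Q(3)) = (1/5)·log₂((1/5)/(3/20)) = 0.08301
  P(4)·log₂(P(4)/Q(4)) = (3/10)·log₂((3/10)/(7/20)) = -0.06672

D_KL(P||Q) = -0.15850 + 1.42647 + 0.08301 - 0.06672 = 1.28426 ≈ 1.2843 bits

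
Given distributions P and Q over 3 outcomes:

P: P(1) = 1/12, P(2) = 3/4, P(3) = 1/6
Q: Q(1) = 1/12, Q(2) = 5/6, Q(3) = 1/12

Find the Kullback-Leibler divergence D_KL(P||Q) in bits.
0.0527 bits

D_KL(P||Q) = Σ P(x) log₂(P(x)/Q(x))

Computing term by term:
  P(1)·log₂(P(1)/Q(1)) = (1/12)·log₂((1/12)/(1/12)) = 0.00000
  P(2)·log₂(P(2)/Q(2)) = (3/4)·log₂((3/4)/(5/6)) = -0.11400
  P(3)·log₂(P(3)/Q(3)) = (1/6)·log₂((1/6)/(1/12)) = 0.16667

D_KL(P||Q) = 0.00000 - 0.11400 + 0.16667 = 0.05267 ≈ 0.0527 bits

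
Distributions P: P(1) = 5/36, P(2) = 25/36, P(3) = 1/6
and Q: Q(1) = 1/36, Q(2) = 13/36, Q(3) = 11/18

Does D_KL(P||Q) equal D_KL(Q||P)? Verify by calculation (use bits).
D_KL(P||Q) = 0.6652 bits, D_KL(Q||P) = 0.7403 bits. No — D_KL(P||Q) ≠ D_KL(Q||P) for this pair.

D_KL(P||Q) = Σ P(x) log₂(P(x)/Q(x))

Computing term by term:
  P(1)·log₂(P(1)/Q(1)) = (5/36)·log₂((5/36)/(1/36)) = 0.32249
  P(2)·log₂(P(2)/Q(2)) = (25/36)·log₂((25/36)/(13/36)) = 0.65515
  P(3)·log₂(P(3)/Q(3)) = (1/6)·log₂((1/6)/(11/18)) = -0.31241

D_KL(P||Q) = 0.32249 + 0.65515 - 0.31241 = 0.66523 ≈ 0.6652 bits

D_KL(Q||P) = Σ Q(x) log₂(Q(x)/P(x))

Computing term by term:
  Q(1)·log₂(Q(1)/P(1)) = (1/36)·log₂((1/36)/(5/36)) = -0.06450
  Q(2)·log₂(Q(2)/P(2)) = (13/36)·log₂((13/36)/(25/36)) = -0.34068
  Q(3)·log₂(Q(3)/P(3)) = (11/18)·log₂((11/18)/(1/6)) = 1.14551

D_KL(Q||P) = -0.06450 - 0.34068 + 1.14551 = 0.74033 ≈ 0.7403 bits

These are NOT equal (difference: 0.0751 bits). KL divergence is asymmetric: D_KL(P||Q) ≠ D_KL(Q||P) in general.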